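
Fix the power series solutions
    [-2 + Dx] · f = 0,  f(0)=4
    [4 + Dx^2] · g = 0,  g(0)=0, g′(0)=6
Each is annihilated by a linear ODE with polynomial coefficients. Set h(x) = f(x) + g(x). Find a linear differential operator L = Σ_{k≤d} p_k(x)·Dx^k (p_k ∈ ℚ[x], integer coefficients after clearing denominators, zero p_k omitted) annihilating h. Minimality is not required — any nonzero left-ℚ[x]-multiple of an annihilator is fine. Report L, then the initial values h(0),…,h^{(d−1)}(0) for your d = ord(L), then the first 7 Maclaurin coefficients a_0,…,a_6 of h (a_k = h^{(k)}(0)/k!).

f: a_k = 4, 8, 8, 16/3, 8/3, 16/15, 16/45, …
g: a_k = 0, 6, 0, -4, 0, 4/5, 0, …
Weyl lclm of L_f,L_g ⇒ L₀ (ord ≤ 3).
L = -8 + 4·Dx - 2·Dx^2 + Dx^3  (order 3).
h: a_k = 4, 14, 8, 4/3, 8/3, 28/15, 16/45, …
ICs: h(0) = 4, h′(0) = 14, h′′(0) = 16.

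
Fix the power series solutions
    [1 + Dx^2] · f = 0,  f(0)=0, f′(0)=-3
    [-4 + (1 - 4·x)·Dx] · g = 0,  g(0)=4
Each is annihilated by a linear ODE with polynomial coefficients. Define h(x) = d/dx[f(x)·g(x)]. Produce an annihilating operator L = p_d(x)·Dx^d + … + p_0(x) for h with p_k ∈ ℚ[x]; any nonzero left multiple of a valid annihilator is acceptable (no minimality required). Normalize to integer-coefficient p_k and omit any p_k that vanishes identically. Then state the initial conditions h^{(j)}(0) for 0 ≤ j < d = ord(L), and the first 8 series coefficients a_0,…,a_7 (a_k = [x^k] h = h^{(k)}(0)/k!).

L = (-31 - 8·x + 16·x^2) + (-8 + 32·x)·Dx + (1 - 8·x + 16·x^2)·Dx^2  (order 2).
h: a_k = -12, -96, -570, -3040, -30401/2, -364812/5, -20429471/60, -163435768/105, …
ICs: h(0) = -12, h′(0) = -96.

f: a_k = 0, -3, 0, 1/2, 0, -1/40, 0, 1/1680, …
g: a_k = 4, 16, 64, 256, 1024, 4096, 16384, 65536, …
L₀ := L_f ⊗_s L_g (sym. prod.), ord ≤ 2.
Derive L from L₀ (diff closure).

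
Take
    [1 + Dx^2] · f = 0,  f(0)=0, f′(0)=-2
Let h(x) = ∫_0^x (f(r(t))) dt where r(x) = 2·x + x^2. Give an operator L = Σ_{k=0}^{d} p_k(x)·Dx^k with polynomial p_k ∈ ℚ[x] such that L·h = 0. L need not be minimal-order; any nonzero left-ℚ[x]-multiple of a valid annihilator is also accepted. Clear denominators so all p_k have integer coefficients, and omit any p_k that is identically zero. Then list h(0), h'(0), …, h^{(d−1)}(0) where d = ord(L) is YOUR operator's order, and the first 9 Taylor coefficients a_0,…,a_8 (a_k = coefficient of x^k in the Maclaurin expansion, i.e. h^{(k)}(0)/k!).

L = (4 + 12·x + 12·x^2 + 4·x^3)·Dx - Dx^2 + (1 + x)·Dx^3  (order 3).
h: a_k = 0, 0, -2, -2/3, 2/3, 4/5, 11/45, -1/7, -101/630, …
ICs: h(0) = 0, h′(0) = 0, h′′(0) = -4.

f: a_k = 0, -2, 0, 1/3, 0, -1/60, 0, 1/2520, 0, …
f∘r: x↦r, Dx↦Dx/r' in L_f ⇒ L₀.
h=∫₀ˣh₀: take L = L₀·Dx.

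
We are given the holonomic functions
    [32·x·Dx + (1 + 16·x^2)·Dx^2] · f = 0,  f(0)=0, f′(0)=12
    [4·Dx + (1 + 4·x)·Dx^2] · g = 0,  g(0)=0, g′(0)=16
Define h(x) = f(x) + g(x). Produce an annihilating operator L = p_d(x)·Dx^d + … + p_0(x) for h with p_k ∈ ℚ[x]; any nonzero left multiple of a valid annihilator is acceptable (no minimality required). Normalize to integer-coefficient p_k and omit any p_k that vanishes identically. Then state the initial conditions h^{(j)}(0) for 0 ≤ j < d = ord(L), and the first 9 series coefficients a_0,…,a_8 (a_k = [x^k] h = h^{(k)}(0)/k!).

f: a_k = 0, 12, 0, -64, 0, 3072/5, 0, -49152/7, 0, …
g: a_k = 0, 16, -32, 256/3, -256, 4096/5, -8192/3, 65536/7, -32768, …
L₀ := lclm(L_f,L_g); ord L₀ ≤ 2+2.
L = (-32 - 384·x + 1536·x^2 + 2048·x^3)·Dx + (-16 - 64·x + 3072·x^3 + 4096·x^4)·Dx^2 + (-1 + 4·x + 32·x^2 + 128·x^3 + 768·x^4 + 1024·x^5)·Dx^3  (order 3).
h: a_k = 0, 28, -32, 64/3, -256, 7168/5, -8192/3, 16384/7, -32768, …
ICs: h(0) = 0, h′(0) = 28, h′′(0) = -64.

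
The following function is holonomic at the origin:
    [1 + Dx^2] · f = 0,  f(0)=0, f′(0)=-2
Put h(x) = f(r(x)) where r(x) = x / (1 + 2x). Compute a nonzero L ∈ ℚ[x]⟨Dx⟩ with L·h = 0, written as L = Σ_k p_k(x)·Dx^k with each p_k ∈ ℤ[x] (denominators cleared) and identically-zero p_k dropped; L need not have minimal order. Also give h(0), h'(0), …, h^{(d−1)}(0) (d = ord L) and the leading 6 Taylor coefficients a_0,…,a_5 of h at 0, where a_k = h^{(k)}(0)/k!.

f: a_k = 0, -2, 0, 1/3, 0, -1/60, …
h₀=f(r): pull back L_f along r ⇒ L₀.
L = 1 + (4 + 24·x + 48·x^2 + 32·x^3)·Dx + (1 + 8·x + 24·x^2 + 32·x^3 + 16·x^4)·Dx^2  (order 2).
h: a_k = 0, -2, 4, -23/3, 14, -1441/60, …
ICs: h(0) = 0, h′(0) = -2.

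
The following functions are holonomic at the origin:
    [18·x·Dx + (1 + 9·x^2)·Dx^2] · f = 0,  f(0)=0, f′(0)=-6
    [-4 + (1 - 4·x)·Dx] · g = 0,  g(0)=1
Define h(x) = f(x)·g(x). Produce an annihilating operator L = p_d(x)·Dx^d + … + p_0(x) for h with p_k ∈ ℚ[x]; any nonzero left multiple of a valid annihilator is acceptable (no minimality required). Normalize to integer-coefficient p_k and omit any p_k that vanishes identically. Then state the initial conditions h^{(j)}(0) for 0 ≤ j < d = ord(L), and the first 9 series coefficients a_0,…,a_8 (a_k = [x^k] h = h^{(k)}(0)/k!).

L = 72·x + (8 - 18·x + 144·x^2)·Dx + (-1 + 4·x - 9·x^2 + 36·x^3)·Dx^2  (order 2).
h: a_k = 0, -6, -24, -78, -312, -6726/5, -26904/5, -731442/35, -2925768/35, …
ICs: h(0) = 0, h′(0) = -6.

f: a_k = 0, -6, 0, 18, 0, -486/5, 0, 4374/7, 0, …
g: a_k = 1, 4, 16, 64, 256, 1024, 4096, 16384, 65536, …
h₀=f·g: eliminate ⇒ L₀, order ≤ 2·1.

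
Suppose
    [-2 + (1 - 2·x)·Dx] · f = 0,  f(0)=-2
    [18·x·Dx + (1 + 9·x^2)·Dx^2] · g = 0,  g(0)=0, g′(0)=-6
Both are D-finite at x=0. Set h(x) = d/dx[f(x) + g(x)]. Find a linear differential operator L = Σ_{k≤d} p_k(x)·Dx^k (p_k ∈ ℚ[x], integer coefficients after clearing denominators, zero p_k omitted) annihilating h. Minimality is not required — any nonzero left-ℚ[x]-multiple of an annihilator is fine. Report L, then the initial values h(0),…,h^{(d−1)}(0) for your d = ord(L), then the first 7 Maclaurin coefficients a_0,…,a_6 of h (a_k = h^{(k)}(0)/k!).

f: a_k = -2, -4, -8, -16, -32, -64, -128, …
g: a_k = 0, -6, 0, 18, 0, -486/5, 0, …
Weyl lclm of L_f,L_g ⇒ L₀ (ord ≤ 3).
Differentiate: ansatz ord ≤ ord L₀ ⇒ L.
L = (-36 + 288·x + 972·x^2) + (21 - 36·x + 9·x^2 + 972·x^3)·Dx + (-2 - 5·x - 45·x^3 + 162·x^4)·Dx^2  (order 2).
h: a_k = -10, -16, 6, -128, -806, -768, 2582, …
ICs: h(0) = -10, h′(0) = -16.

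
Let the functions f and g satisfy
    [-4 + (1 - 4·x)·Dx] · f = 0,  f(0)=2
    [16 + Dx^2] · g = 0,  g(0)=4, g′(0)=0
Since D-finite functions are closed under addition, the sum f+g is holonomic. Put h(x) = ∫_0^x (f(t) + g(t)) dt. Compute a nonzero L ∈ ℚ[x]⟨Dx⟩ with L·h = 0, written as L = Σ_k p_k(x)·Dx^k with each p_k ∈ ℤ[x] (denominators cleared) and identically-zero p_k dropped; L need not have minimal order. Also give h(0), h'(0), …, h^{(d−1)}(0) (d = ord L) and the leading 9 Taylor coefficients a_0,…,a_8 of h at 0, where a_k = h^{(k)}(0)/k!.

L = (448 - 512·x + 1024·x^2)·Dx + (-48 + 320·x - 768·x^2 + 1024·x^3)·Dx^2 + (28 - 32·x + 64·x^2)·Dx^3 + (-3 + 20·x - 48·x^2 + 64·x^3)·Dx^4  (order 4).
h: a_k = 0, 6, 4, 0, 32, 1664/15, 1024/3, 367616/315, 4096, …
ICs: h(0) = 0, h′(0) = 6, h′′(0) = 8, h′′′(0) = 0.

f: a_k = 2, 8, 32, 128, 512, 2048, 8192, 32768, 131072, …
g: a_k = 4, 0, -32, 0, 128/3, 0, -1024/45, 0, 2048/315, …
Sum ⇒ L₀ = lclm(L_f,L_g) in ℚ(x)⟨Dx⟩.
h=∫h₀ ⇒ L = L₀·Dx.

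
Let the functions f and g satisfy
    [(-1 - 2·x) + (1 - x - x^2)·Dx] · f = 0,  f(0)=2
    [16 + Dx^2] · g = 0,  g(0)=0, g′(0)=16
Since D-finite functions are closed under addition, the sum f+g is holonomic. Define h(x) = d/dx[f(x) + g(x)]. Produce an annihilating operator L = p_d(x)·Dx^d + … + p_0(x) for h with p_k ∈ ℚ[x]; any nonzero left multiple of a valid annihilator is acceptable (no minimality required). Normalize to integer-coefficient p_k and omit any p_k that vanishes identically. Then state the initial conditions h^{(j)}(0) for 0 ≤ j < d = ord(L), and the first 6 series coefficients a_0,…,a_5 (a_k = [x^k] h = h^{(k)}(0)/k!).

f: a_k = 2, 2, 4, 6, 10, 16, …
g: a_k = 0, 16, 0, -128/3, 0, 512/15, …
f+g: L₀ = lclm(L_f,L_g), ord ≤ 1+2.
Derive L from L₀ (diff closure).
L = (1472 + 2624·x + 2560·x^2 + 640·x^3 + 2240·x^4 + 2304·x^5 + 768·x^6) + (-272 - 112·x + 1008·x^2 - 160·x^3 - 800·x^4 + 576·x^5 + 896·x^6 + 256·x^7)·Dx + (92 + 164·x + 160·x^2 + 40·x^3 + 140·x^4 + 144·x^5 + 48·x^6)·Dx^2 + (-17 - 7·x + 63·x^2 - 10·x^3 - 50·x^4 + 36·x^5 + 56·x^6 + 16·x^7)·Dx^3  (order 3).
h: a_k = 18, 8, -110, 40, 752/3, 156, …
ICs: h(0) = 18, h′(0) = 8, h′′(0) = -220.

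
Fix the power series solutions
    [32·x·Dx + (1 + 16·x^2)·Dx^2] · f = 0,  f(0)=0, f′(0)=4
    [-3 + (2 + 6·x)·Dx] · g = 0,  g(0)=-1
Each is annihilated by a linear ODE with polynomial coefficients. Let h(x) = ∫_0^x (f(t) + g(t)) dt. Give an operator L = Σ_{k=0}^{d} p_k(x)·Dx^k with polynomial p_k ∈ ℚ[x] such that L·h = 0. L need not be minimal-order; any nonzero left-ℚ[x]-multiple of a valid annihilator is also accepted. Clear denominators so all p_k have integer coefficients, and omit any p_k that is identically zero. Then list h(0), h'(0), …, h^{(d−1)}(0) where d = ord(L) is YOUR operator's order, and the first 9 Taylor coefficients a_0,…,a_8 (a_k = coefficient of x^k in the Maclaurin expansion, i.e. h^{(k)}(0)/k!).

f: a_k = 0, 4, 0, -64/3, 0, 1024/5, 0, -16384/7, 0, …
g: a_k = -1, -3/2, 9/8, -27/16, 405/128, -1701/256, 15309/1024, -72171/2048, 2814669/32768, …
Weyl lclm of L_f,L_g ⇒ L₀ (ord ≤ 3).
∫: right-multiply L₀ by Dx.
L = (-192 - 1440·x + 9216·x^2 + 13824·x^3)·Dx^2 + (-155 - 768·x + 4128·x^2 + 36864·x^3 + 48384·x^4)·Dx^3 + (-6 + 110·x + 576·x^2 + 2624·x^3 + 10752·x^4 + 13824·x^5)·Dx^4  (order 4).
h: a_k = 0, -1, 5/4, 3/8, -1105/192, 81/128, 253639/7680, 2187/1024, -34059629/114688, …
ICs: h(0) = 0, h′(0) = -1, h′′(0) = 5/2, h′′′(0) = 9/4.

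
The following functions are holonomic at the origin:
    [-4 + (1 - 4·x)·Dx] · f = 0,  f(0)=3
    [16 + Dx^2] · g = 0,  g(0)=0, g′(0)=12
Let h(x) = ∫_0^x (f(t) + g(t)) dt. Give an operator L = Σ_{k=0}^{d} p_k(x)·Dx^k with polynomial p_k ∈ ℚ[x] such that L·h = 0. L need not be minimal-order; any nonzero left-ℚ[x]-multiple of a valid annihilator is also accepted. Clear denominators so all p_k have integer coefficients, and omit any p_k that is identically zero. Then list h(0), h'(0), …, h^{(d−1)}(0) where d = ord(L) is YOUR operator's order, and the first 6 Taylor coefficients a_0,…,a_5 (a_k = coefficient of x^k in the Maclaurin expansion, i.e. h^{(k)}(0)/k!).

L = (448 - 512·x + 1024·x^2)·Dx + (-48 + 320·x - 768·x^2 + 1024·x^3)·Dx^2 + (28 - 32·x + 64·x^2)·Dx^3 + (-3 + 20·x - 48·x^2 + 64·x^3)·Dx^4  (order 4).
h: a_k = 0, 3, 12, 16, 40, 768/5, …
ICs: h(0) = 0, h′(0) = 3, h′′(0) = 24, h′′′(0) = 96.

f: a_k = 3, 12, 48, 192, 768, 3072, …
g: a_k = 0, 12, 0, -32, 0, 128/5, …
Weyl lclm of L_f,L_g ⇒ L₀ (ord ≤ 3).
h=∫₀ˣh₀: take L = L₀·Dx.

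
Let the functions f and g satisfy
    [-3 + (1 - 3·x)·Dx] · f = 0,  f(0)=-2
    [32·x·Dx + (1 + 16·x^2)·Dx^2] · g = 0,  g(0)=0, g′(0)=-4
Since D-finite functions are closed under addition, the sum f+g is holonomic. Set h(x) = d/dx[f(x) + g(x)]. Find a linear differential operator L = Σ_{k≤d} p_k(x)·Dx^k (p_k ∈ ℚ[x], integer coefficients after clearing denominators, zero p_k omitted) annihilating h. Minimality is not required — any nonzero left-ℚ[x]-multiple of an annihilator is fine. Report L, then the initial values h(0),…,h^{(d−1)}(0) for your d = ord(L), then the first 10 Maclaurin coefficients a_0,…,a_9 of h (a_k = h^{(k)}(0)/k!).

L = (-96 + 1152·x + 4608·x^2) + (43 - 96·x + 240·x^2 + 4608·x^3)·Dx + (-3 - 7·x - 112·x^3 + 768·x^4)·Dx^2  (order 2).
h: a_k = -10, -36, -98, -648, -3454, -8748, -14234, -104976, -616438, -1180980, …
ICs: h(0) = -10, h′(0) = -36.

f: a_k = -2, -6, -18, -54, -162, -486, -1458, -4374, -13122, -39366, …
g: a_k = 0, -4, 0, 64/3, 0, -1024/5, 0, 16384/7, 0, -262144/9, …
f+g: L₀ = lclm(L_f,L_g), ord ≤ 1+2.
h=h₀': d/dx-closure on L₀ ⇒ L.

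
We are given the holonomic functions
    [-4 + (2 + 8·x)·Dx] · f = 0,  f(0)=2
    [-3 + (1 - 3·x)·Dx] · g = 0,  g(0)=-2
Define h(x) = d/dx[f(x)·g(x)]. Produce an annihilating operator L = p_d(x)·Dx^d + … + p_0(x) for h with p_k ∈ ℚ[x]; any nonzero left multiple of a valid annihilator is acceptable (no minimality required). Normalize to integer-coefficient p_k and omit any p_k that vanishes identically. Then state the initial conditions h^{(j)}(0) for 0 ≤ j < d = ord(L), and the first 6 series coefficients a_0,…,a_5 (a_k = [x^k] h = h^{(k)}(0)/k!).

f: a_k = 2, 4, -4, 8, -20, 56, …
g: a_k = -2, -6, -18, -54, -162, -486, …
f·g: L₀ = L_f ⊗_s L_g, ord ≤ 1·1.
h₀' ⇒ L via d/dx closure of L₀.
L = (26 + 180·x + 108·x^2) + (-5 - 11·x + 54·x^2 + 72·x^3)·Dx  (order 1).
h: a_k = -20, -104, -516, -1904, -7700, -25704, …
ICs: h(0) = -20.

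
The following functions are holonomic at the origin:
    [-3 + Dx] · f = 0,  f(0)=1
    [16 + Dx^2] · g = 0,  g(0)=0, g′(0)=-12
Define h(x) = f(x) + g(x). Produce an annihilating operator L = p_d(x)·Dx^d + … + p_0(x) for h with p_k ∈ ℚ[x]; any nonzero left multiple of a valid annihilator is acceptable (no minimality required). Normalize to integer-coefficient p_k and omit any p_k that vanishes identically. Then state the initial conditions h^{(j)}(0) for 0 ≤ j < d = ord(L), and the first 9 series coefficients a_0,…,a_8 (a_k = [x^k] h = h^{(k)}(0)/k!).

L = -48 + 16·Dx - 3·Dx^2 + Dx^3  (order 3).
h: a_k = 1, -9, 9/2, 73/2, 27/8, -943/40, 81/80, 17113/1680, 729/4480, …
ICs: h(0) = 1, h′(0) = -9, h′′(0) = 9.

f: a_k = 1, 3, 9/2, 9/2, 27/8, 81/40, 81/80, 243/560, 729/4480, …
g: a_k = 0, -12, 0, 32, 0, -128/5, 0, 1024/105, 0, …
L₀ := lclm(L_f,L_g); ord L₀ ≤ 1+2.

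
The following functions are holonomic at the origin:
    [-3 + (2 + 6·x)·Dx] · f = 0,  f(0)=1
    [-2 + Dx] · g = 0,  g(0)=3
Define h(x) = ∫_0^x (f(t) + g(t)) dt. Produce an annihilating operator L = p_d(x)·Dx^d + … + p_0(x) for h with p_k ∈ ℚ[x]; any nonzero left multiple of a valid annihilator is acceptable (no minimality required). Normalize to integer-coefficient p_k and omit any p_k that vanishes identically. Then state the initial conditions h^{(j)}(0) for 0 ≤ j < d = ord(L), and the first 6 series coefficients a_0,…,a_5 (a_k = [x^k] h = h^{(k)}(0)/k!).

L = (42 + 72·x)·Dx + (-25 - 96·x - 144·x^2)·Dx^2 + (2 + 30·x + 72·x^2)·Dx^3  (order 3).
h: a_k = 0, 4, 15/4, 13/8, 91/64, -149/640, …
ICs: h(0) = 0, h′(0) = 4, h′′(0) = 15/2.

f: a_k = 1, 3/2, -9/8, 27/16, -405/128, 1701/256, …
g: a_k = 3, 6, 6, 4, 2, 4/5, …
h₀=f+g: left-lcm gives L₀, ord ≤ 2.
h=∫₀ˣh₀: take L = L₀·Dx.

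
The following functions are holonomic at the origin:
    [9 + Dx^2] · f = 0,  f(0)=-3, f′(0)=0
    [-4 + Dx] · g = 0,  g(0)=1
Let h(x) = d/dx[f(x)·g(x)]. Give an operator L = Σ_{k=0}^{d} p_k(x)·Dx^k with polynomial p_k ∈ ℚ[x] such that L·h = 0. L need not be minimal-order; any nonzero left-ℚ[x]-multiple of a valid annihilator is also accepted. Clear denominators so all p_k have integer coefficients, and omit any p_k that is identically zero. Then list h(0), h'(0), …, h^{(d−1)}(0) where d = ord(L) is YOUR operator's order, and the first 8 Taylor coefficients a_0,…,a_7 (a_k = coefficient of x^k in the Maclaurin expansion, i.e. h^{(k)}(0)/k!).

L = 25 - 8·Dx + Dx^2  (order 2).
h: a_k = -12, -21, 66, 527/2, 779/2, 11753/40, 4031/60, -164833/1680, …
ICs: h(0) = -12, h′(0) = -21.

f: a_k = -3, 0, 27/2, 0, -81/8, 0, 243/80, 0, …
g: a_k = 1, 4, 8, 32/3, 32/3, 128/15, 256/45, 1024/315, …
Sym-product of L_f,L_g gives L₀ (≤ ord 2).
Differentiate: ansatz ord ≤ ord L₀ ⇒ L.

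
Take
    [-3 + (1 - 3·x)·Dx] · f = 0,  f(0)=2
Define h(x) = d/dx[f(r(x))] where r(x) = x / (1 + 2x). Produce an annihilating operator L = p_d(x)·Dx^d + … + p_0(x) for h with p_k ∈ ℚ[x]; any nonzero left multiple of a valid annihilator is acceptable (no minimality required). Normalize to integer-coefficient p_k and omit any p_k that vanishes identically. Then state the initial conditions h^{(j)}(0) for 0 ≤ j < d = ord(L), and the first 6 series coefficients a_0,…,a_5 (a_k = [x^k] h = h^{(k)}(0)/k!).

L = 4 + (-2 + 2·x)·Dx  (order 1).
h: a_k = 6, 12, 18, 24, 30, 36, …
ICs: h(0) = 6.

f: a_k = 2, 6, 18, 54, 162, 486, …
L₀ from L_f via x↦r, Dx↦r'^{-1}Dx.
h₀' ⇒ L via d/dx closure of L₀.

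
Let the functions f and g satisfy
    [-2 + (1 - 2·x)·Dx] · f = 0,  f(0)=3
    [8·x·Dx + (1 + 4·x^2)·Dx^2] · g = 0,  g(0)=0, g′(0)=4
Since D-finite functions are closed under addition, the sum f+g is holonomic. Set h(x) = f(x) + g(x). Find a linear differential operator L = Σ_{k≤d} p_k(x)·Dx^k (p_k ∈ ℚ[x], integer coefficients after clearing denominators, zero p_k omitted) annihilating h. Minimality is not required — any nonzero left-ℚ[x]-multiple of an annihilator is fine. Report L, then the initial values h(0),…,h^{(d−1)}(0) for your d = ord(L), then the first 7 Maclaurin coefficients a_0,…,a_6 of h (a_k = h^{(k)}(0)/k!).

f: a_k = 3, 6, 12, 24, 48, 96, 192, …
g: a_k = 0, 4, 0, -16/3, 0, 64/5, 0, …
f+g: L₀ = lclm(L_f,L_g), ord ≤ 1+2.
L = (-8 + 64·x + 96·x^2)·Dx + (8 - 8·x + 32·x^2 + 96·x^3)·Dx^2 + (-1 + 16·x^4)·Dx^3  (order 3).
h: a_k = 3, 10, 12, 56/3, 48, 544/5, 192, …
ICs: h(0) = 3, h′(0) = 10, h′′(0) = 24.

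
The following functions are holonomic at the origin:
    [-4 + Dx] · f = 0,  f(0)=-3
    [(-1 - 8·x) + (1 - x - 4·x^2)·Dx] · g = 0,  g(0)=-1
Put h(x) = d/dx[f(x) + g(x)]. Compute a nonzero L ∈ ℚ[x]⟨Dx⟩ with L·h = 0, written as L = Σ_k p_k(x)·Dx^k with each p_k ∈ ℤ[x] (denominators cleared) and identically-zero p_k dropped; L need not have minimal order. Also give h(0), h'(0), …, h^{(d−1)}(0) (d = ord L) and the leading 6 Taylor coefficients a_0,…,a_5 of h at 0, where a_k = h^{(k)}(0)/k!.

L = (28 + 848·x + 896·x^2 + 4608·x^3 + 3072·x^4) + (-19 - 192·x - 472·x^2 - 1152·x^3 + 640·x^4 + 1024·x^5)·Dx + (3 - 5·x + 62·x^2 - 352·x^4 - 256·x^5)·Dx^2  (order 2).
h: a_k = -13, -58, -123, -244, -453, -5942/5, …
ICs: h(0) = -13, h′(0) = -58.

f: a_k = -3, -12, -24, -32, -32, -128/5, …
g: a_k = -1, -1, -5, -9, -29, -65, …
Sum ⇒ L₀ = lclm(L_f,L_g) in ℚ(x)⟨Dx⟩.
h=h₀': d/dx-closure on L₀ ⇒ L.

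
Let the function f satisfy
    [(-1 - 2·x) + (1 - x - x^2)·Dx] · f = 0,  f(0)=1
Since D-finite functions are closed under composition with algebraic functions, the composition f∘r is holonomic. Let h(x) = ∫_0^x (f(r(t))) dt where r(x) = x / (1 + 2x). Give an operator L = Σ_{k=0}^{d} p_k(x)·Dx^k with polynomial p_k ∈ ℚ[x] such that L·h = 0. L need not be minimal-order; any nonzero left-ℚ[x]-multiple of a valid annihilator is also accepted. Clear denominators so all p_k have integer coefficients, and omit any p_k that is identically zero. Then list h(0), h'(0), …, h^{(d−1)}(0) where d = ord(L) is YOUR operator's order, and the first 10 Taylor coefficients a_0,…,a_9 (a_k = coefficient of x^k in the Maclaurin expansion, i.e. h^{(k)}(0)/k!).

L = (-1 - 4·x)·Dx + (1 + 5·x + 7·x^2 + 2·x^3)·Dx^2  (order 2).
h: a_k = 0, 1, 1/2, 0, -1/4, 3/5, -4/3, 3, -55/8, 16, …
ICs: h(0) = 0, h′(0) = 1.

f: a_k = 1, 1, 2, 3, 5, 8, 13, 21, 34, 55, …
Substitute x→r, Dx→(1/r')Dx; clear ⇒ L₀.
h=∫₀ˣh₀: take L = L₀·Dx.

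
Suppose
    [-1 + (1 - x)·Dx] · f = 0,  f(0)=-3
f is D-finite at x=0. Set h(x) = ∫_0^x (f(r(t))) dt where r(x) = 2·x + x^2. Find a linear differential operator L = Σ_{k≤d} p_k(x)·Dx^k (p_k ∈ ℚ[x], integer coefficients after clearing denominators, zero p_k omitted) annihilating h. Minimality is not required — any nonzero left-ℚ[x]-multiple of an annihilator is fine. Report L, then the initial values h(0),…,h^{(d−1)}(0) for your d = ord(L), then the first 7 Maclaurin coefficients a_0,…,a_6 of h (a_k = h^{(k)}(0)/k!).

f: a_k = -3, -3, -3, -3, -3, -3, -3, …
f∘r: x↦r, Dx↦Dx/r' in L_f ⇒ L₀.
Integrate: L := L₀·Dx.
L = (2 + 2·x)·Dx + (-1 + 2·x + x^2)·Dx^2  (order 2).
h: a_k = 0, -3, -3, -5, -9, -87/5, -35, …
ICs: h(0) = 0, h′(0) = -3.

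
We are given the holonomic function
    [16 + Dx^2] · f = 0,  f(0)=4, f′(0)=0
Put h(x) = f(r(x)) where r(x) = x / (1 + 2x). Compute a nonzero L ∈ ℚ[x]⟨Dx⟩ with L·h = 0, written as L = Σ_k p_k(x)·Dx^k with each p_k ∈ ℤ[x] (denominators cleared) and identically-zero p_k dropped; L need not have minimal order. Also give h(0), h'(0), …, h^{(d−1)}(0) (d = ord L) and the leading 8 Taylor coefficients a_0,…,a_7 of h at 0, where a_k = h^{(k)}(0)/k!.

f: a_k = 4, 0, -32, 0, 128/3, 0, -1024/45, 0, …
L₀ from L_f via x↦r, Dx↦r'^{-1}Dx.
L = 16 + (4 + 24·x + 48·x^2 + 32·x^3)·Dx + (1 + 8·x + 24·x^2 + 32·x^3 + 16·x^4)·Dx^2  (order 2).
h: a_k = 4, 0, -32, 128, -1024/3, 2048/3, -39424/45, -2048/5, …
ICs: h(0) = 4, h′(0) = 0.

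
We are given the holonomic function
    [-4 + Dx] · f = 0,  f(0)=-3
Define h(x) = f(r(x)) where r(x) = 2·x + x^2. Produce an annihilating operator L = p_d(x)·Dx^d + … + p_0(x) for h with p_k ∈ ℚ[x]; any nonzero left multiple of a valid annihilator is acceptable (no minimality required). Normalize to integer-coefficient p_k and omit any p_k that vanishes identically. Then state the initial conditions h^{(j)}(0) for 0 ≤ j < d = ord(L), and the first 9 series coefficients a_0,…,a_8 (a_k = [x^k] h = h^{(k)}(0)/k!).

L = (-8 - 8·x) + Dx  (order 1).
h: a_k = -3, -24, -108, -352, -920, -10176/5, -59104/15, -717056/105, -376928/35, …
ICs: h(0) = -3.

f: a_k = -3, -12, -24, -32, -32, -128/5, -256/15, -1024/105, -512/105, …
f∘r: x↦r, Dx↦Dx/r' in L_f ⇒ L₀.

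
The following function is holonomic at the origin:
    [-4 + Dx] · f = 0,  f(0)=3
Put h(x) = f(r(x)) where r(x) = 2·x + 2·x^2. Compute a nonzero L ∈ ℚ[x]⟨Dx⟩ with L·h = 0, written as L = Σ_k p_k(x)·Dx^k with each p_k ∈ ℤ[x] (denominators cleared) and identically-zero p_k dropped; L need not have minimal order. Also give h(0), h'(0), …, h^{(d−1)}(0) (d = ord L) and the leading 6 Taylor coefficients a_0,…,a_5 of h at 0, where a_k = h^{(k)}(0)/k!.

L = (-8 - 16·x) + Dx  (order 1).
h: a_k = 3, 24, 120, 448, 1376, 18176/5, …
ICs: h(0) = 3.

f: a_k = 3, 12, 24, 32, 32, 128/5, …
L₀ from L_f via x↦r, Dx↦r'^{-1}Dx.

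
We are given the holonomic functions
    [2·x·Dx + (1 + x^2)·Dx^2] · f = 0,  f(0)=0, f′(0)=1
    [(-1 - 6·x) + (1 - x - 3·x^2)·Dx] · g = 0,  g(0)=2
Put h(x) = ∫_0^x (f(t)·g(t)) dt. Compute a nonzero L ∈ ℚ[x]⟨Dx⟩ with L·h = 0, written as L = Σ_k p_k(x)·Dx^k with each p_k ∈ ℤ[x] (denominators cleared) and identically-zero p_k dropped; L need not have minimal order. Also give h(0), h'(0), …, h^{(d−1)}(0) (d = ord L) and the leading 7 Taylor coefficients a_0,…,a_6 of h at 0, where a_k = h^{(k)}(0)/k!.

f: a_k = 0, 1, 0, -1/3, 0, 1/5, 0, …
g: a_k = 2, 2, 8, 14, 38, 80, 194, …
f·g: L₀ = L_f ⊗_s L_g, ord ≤ 2·1.
Integrate: L := L₀·Dx.
L = (6 + 2·x + 18·x^2)·Dx + (2 + 10·x + 4·x^2 + 18·x^3)·Dx^2 + (-1 + x + 2·x^2 + x^3 + 3·x^4)·Dx^3  (order 3).
h: a_k = 0, 0, 1, 2/3, 11/6, 8/3, 268/45, …
ICs: h(0) = 0, h′(0) = 0, h′′(0) = 2.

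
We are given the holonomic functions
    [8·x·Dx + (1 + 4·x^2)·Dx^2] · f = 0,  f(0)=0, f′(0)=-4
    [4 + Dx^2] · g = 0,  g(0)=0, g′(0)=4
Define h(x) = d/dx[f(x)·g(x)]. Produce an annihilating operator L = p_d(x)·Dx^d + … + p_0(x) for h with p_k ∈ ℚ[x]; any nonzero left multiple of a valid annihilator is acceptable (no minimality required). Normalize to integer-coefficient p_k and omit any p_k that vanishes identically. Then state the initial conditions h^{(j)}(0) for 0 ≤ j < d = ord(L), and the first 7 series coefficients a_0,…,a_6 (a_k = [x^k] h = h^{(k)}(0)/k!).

L = (880 + 9408·x^2 + 59008·x^4 + 49152·x^6 + 24576·x^8 + 16384·x^10 + 32768·x^12) + (544·x + 9088·x^3 + 35840·x^5 + 40960·x^7 + 40960·x^9 + 32768·x^11)·Dx + (240 + 2720·x^2 + 17088·x^4 + 18944·x^6 + 16384·x^8 + 16384·x^10 + 16384·x^12)·Dx^2 + (136·x + 2272·x^3 + 8960·x^5 + 10240·x^7 + 10240·x^9 + 8192·x^11)·Dx^3 + (5 + 92·x^2 + 584·x^4 + 1664·x^6 + 2560·x^8 + 3072·x^10 + 2048·x^12)·Dx^4  (order 4).
h: a_k = 0, -32, 0, 128, 0, -1216/3, 0, …
ICs: h(0) = 0, h′(0) = -32, h′′(0) = 0, h′′′(0) = 768.

f: a_k = 0, -4, 0, 16/3, 0, -64/5, 0, …
g: a_k = 0, 4, 0, -8/3, 0, 8/15, 0, …
L₀ := L_f ⊗_s L_g (sym. prod.), ord ≤ 4.
h₀' ⇒ L via d/dx closure of L₀.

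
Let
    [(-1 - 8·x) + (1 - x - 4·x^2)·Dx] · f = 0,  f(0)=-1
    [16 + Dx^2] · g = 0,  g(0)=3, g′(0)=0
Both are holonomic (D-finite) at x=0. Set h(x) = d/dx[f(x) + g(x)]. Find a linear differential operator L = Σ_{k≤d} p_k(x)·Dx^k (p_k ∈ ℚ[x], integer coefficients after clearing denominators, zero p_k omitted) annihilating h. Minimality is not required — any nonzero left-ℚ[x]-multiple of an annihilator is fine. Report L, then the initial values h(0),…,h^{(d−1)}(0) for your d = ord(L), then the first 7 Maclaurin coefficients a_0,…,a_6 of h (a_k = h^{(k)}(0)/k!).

L = (6848 + 35072·x + 150784·x^2 + 87040·x^3 + 204800·x^4 + 147456·x^5 + 196608·x^6) + (-560 - 4048·x + 5184·x^2 + 13952·x^3 + 2560·x^4 + 18432·x^5 + 57344·x^6 + 65536·x^7)·Dx + (428 + 2192·x + 9424·x^2 + 5440·x^3 + 12800·x^4 + 9216·x^5 + 12288·x^6)·Dx^2 + (-35 - 253·x + 324·x^2 + 872·x^3 + 160·x^4 + 1152·x^5 + 3584·x^6 + 4096·x^7)·Dx^3  (order 3).
h: a_k = -1, -58, -27, 12, -325, -5942/5, -3087, …
ICs: h(0) = -1, h′(0) = -58, h′′(0) = -54.

f: a_k = -1, -1, -5, -9, -29, -65, -181, …
g: a_k = 3, 0, -24, 0, 32, 0, -256/15, …
Weyl lclm of L_f,L_g ⇒ L₀ (ord ≤ 3).
h=h₀': d/dx-closure on L₀ ⇒ L.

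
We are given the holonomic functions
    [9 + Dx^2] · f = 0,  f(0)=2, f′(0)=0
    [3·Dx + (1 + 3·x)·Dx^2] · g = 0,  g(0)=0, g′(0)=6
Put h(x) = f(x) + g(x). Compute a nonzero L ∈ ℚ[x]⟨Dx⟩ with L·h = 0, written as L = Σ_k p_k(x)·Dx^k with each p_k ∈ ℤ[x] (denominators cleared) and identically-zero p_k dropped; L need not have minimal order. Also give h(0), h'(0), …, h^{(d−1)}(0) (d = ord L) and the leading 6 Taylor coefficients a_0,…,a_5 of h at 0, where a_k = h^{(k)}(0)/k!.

f: a_k = 2, 0, -9, 0, 27/4, 0, …
g: a_k = 0, 6, -9, 18, -81/2, 486/5, …
f+g: L₀ = lclm(L_f,L_g), ord ≤ 2+2.
L = (63 + 54·x + 81·x^2)·Dx + (9 + 45·x + 81·x^2 + 81·x^3)·Dx^2 + (7 + 6·x + 9·x^2)·Dx^3 + (1 + 5·x + 9·x^2 + 9·x^3)·Dx^4  (order 4).
h: a_k = 2, 6, -18, 18, -135/4, 486/5, …
ICs: h(0) = 2, h′(0) = 6, h′′(0) = -36, h′′′(0) = 108.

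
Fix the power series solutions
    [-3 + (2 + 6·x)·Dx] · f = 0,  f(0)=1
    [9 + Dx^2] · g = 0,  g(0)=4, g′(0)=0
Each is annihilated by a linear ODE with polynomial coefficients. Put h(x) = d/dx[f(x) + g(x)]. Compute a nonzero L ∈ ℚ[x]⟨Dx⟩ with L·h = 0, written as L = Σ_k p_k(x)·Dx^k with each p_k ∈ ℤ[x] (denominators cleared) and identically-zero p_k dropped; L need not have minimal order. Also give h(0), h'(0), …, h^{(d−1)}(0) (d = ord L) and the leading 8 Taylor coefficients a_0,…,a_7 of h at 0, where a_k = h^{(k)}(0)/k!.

f: a_k = 1, 3/2, -9/8, 27/16, -405/128, 1701/256, -15309/1024, 72171/2048, …
g: a_k = 4, 0, -18, 0, 27/2, 0, -81/20, 0, …
Sum ⇒ L₀ = lclm(L_f,L_g) in ℚ(x)⟨Dx⟩.
Differentiate: ansatz ord ≤ ord L₀ ⇒ L.
L = (-513 - 648·x - 972·x^2) + (-126 - 810·x - 1944·x^2 - 1944·x^3)·Dx + (-57 - 72·x - 108·x^2)·Dx^2 + (-14 - 90·x - 216·x^2 - 216·x^3)·Dx^3  (order 3).
h: a_k = 3/2, -153/4, 81/16, 1323/32, 8505/256, -291843/2560, 505197/2048, -97766919/143360, …
ICs: h(0) = 3/2, h′(0) = -153/4, h′′(0) = 81/8.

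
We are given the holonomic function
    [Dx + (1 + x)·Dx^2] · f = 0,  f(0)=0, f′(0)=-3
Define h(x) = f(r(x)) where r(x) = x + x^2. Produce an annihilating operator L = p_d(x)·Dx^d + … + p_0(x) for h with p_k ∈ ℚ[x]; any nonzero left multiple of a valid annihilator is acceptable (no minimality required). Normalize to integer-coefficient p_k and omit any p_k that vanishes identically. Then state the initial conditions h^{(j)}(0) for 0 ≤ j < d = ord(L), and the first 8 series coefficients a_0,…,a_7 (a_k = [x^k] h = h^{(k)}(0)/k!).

f: a_k = 0, -3, 3/2, -1, 3/4, -3/5, 1/2, -3/7, …
h₀=f(r): pull back L_f along r ⇒ L₀.
L = (-1 + 2·x + 2·x^2)·Dx + (1 + 3·x + 3·x^2 + 2·x^3)·Dx^2  (order 2).
h: a_k = 0, -3, -3/2, 2, -3/4, -3/5, 1, -3/7, …
ICs: h(0) = 0, h′(0) = -3.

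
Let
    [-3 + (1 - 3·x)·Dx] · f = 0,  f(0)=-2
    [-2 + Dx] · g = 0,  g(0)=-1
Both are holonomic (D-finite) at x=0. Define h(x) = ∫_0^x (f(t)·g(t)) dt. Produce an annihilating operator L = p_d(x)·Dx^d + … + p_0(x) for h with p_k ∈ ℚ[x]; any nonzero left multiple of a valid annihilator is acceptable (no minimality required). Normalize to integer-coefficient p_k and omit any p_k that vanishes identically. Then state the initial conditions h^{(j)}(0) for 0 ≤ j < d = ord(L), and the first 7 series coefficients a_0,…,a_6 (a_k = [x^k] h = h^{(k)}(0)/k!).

L = (5 - 6·x)·Dx + (-1 + 3·x)·Dx^2  (order 2).
h: a_k = 0, 2, 5, 34/3, 157/6, 946/15, 7099/45, …
ICs: h(0) = 0, h′(0) = 2.

f: a_k = -2, -6, -18, -54, -162, -486, -1458, …
g: a_k = -1, -2, -2, -4/3, -2/3, -4/15, -4/45, …
h₀=f·g: eliminate ⇒ L₀, order ≤ 1·1.
h=∫h₀ ⇒ L = L₀·Dx.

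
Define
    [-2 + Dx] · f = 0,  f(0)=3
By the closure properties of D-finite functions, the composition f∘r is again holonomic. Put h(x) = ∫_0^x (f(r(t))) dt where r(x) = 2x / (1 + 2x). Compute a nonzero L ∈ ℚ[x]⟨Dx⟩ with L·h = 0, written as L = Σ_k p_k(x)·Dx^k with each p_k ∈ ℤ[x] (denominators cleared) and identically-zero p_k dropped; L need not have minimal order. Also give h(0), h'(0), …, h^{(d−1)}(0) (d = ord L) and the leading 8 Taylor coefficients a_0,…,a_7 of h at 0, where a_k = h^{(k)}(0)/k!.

L = -4·Dx + (1 + 4·x + 4·x^2)·Dx^2  (order 2).
h: a_k = 0, 3, 6, 0, -4, 32/5, -32/5, 256/105, …
ICs: h(0) = 0, h′(0) = 3.

f: a_k = 3, 6, 6, 4, 2, 4/5, 4/15, 8/105, …
f∘r: x↦r, Dx↦Dx/r' in L_f ⇒ L₀.
∫: right-multiply L₀ by Dx.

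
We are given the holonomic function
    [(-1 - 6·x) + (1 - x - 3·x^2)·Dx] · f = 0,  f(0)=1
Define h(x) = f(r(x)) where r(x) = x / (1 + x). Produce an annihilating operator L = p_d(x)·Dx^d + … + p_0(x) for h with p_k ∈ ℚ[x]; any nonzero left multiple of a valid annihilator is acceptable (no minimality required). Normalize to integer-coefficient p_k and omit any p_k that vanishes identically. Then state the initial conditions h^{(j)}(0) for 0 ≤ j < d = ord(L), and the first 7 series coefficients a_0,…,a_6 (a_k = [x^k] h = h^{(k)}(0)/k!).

f: a_k = 1, 1, 4, 7, 19, 40, 97, …
L₀ from L_f via x↦r, Dx↦r'^{-1}Dx.
L = (1 + 7·x) + (-1 - 2·x + 2·x^2 + 3·x^3)·Dx  (order 1).
h: a_k = 1, 1, 3, 0, 9, -9, 36, …
ICs: h(0) = 1.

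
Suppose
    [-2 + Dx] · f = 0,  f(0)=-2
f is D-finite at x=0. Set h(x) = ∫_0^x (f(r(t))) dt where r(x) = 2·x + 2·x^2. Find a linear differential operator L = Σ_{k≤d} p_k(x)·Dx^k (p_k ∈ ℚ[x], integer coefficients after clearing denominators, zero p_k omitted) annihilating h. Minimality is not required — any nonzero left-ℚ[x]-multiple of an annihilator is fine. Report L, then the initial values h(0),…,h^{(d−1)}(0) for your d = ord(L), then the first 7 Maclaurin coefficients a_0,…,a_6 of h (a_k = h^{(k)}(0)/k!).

f: a_k = -2, -4, -4, -8/3, -4/3, -8/15, -8/45, …
h₀=f(r): pull back L_f along r ⇒ L₀.
Integrate: L := L₀·Dx.
L = (-4 - 8·x)·Dx + Dx^2  (order 2).
h: a_k = 0, -2, -4, -8, -40/3, -304/15, -416/15, …
ICs: h(0) = 0, h′(0) = -2.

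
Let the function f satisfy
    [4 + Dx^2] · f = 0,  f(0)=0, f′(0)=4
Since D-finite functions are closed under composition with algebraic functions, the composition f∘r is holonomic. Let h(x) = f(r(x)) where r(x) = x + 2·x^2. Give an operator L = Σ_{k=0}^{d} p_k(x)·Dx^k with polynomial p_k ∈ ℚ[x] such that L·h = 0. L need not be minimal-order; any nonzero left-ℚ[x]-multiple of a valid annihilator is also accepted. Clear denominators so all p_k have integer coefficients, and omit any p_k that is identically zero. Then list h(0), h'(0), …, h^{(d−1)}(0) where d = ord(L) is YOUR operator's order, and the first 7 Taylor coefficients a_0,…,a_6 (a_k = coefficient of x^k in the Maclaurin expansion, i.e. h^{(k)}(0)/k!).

f: a_k = 0, 4, 0, -8/3, 0, 8/15, 0, …
f∘r: x↦r, Dx↦Dx/r' in L_f ⇒ L₀.
L = (4 + 48·x + 192·x^2 + 256·x^3) - 4·Dx + (1 + 4·x)·Dx^2  (order 2).
h: a_k = 0, 4, 8, -8/3, -16, -472/15, -16, …
ICs: h(0) = 0, h′(0) = 4.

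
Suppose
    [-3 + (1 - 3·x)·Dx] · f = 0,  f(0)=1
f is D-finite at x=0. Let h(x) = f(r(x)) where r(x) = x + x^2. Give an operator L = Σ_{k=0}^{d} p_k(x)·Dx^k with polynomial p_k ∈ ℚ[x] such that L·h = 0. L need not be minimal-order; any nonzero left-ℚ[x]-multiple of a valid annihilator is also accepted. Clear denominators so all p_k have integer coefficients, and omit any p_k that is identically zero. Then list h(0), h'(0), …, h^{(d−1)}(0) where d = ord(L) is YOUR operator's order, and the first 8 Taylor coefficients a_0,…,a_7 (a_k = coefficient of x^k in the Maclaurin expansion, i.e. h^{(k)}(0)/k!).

L = (3 + 6·x) + (-1 + 3·x + 3·x^2)·Dx  (order 1).
h: a_k = 1, 3, 12, 45, 171, 648, 2457, 9315, …
ICs: h(0) = 1.

f: a_k = 1, 3, 9, 27, 81, 243, 729, 2187, …
L₀ from L_f via x↦r, Dx↦r'^{-1}Dx.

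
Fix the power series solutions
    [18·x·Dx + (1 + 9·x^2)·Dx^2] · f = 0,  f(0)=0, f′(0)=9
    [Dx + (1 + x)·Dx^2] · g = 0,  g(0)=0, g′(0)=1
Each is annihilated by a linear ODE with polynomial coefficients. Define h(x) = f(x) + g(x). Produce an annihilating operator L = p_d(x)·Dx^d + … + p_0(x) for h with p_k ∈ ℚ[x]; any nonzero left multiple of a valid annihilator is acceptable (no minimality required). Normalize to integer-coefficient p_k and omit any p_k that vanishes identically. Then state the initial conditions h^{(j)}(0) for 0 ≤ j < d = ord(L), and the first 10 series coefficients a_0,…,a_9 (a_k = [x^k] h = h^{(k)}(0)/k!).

L = (-18 - 54·x + 486·x^2 + 162·x^3)·Dx + (-20 - 36·x + 432·x^2 + 972·x^3 + 324·x^4)·Dx^2 + (-1 + 17·x + 18·x^2 + 162·x^3 + 243·x^4 + 81·x^5)·Dx^3  (order 3).
h: a_k = 0, 10, -1/2, -80/3, -1/4, 146, -1/6, -6560/7, -1/8, 59050/9, …
ICs: h(0) = 0, h′(0) = 10, h′′(0) = -1.

f: a_k = 0, 9, 0, -27, 0, 729/5, 0, -6561/7, 0, 6561, …
g: a_k = 0, 1, -1/2, 1/3, -1/4, 1/5, -1/6, 1/7, -1/8, 1/9, …
L₀ := lclm(L_f,L_g); ord L₀ ≤ 2+2.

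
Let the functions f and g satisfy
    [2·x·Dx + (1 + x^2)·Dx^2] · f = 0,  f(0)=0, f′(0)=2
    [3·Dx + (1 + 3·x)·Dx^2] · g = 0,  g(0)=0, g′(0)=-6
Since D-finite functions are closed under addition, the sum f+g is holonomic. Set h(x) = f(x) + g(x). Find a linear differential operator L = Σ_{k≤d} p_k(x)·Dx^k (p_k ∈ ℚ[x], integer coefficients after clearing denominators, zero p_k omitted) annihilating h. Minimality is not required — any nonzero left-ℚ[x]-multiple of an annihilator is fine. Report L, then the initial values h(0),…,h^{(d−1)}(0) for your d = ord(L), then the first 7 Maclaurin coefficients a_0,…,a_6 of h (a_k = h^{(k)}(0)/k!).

L = (-6 - 54·x + 18·x^2 + 18·x^3)·Dx + (-20 - 12·x - 48·x^2 + 36·x^3 + 36·x^4)·Dx^2 + (-3 - 7·x + 6·x^2 + 2·x^3 + 9·x^4 + 9·x^5)·Dx^3  (order 3).
h: a_k = 0, -4, 9, -56/3, 81/2, -484/5, 243, …
ICs: h(0) = 0, h′(0) = -4, h′′(0) = 18.

f: a_k = 0, 2, 0, -2/3, 0, 2/5, 0, …
g: a_k = 0, -6, 9, -18, 81/2, -486/5, 243, …
L₀ := lclm(L_f,L_g); ord L₀ ≤ 2+2.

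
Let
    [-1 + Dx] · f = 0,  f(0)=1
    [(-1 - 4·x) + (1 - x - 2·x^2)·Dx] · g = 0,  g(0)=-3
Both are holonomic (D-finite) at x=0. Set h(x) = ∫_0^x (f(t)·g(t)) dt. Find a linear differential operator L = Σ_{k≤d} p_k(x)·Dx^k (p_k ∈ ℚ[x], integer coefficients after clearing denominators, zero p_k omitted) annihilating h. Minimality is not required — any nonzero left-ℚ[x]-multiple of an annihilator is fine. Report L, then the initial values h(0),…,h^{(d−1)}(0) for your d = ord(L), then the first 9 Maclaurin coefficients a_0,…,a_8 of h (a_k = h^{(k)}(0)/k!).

L = (2 + 3·x - 2·x^2)·Dx + (-1 + x + 2·x^2)·Dx^2  (order 2).
h: a_k = 0, -3, -3, -9/2, -13/2, -85/8, -701/40, -50737/1680, -44279/840, …
ICs: h(0) = 0, h′(0) = -3.

f: a_k = 1, 1, 1/2, 1/6, 1/24, 1/120, 1/720, 1/5040, 1/40320, …
g: a_k = -3, -3, -9, -15, -33, -63, -129, -255, -513, …
Product ⇒ symmetric product L₀, ord ≤ 1.
h=∫₀ˣh₀: take L = L₀·Dx.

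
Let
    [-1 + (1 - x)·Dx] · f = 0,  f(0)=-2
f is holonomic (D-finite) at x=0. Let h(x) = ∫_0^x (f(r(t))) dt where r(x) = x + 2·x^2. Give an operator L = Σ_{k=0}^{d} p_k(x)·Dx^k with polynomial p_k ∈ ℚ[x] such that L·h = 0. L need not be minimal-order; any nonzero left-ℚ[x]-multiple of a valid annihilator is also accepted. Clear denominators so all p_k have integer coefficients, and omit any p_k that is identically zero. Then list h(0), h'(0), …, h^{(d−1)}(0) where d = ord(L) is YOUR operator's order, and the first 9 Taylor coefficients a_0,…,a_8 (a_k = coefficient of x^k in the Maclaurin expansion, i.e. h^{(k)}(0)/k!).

f: a_k = -2, -2, -2, -2, -2, -2, -2, -2, -2, …
Change of var in L_f (x↦r) gives L₀.
h=∫h₀ ⇒ L = L₀·Dx.
L = (1 + 4·x)·Dx + (-1 + x + 2·x^2)·Dx^2  (order 2).
h: a_k = 0, -2, -1, -2, -5/2, -22/5, -7, -86/7, -85/4, …
ICs: h(0) = 0, h′(0) = -2.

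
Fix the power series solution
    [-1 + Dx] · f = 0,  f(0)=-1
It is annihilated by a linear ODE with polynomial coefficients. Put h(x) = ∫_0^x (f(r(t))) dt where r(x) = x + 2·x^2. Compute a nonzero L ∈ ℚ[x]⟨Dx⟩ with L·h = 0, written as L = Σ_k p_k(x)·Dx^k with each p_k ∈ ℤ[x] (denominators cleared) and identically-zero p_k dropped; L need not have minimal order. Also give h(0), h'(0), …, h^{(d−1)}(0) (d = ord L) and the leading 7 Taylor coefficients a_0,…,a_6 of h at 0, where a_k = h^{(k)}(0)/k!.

f: a_k = -1, -1, -1/2, -1/6, -1/24, -1/120, -1/720, …
h₀=f(r): pull back L_f along r ⇒ L₀.
h=∫h₀ ⇒ L = L₀·Dx.
L = (-1 - 4·x)·Dx + Dx^2  (order 2).
h: a_k = 0, -1, -1/2, -5/6, -13/24, -73/120, -281/720, …
ICs: h(0) = 0, h′(0) = -1.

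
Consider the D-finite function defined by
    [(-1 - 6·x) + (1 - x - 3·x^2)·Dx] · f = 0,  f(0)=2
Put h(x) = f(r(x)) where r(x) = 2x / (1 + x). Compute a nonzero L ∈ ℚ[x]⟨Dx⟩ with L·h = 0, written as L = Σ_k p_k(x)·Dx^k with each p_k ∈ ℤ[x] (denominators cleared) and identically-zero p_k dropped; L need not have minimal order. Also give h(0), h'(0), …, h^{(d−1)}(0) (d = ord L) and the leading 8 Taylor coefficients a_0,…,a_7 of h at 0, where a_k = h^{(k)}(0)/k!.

L = (2 + 26·x) + (-1 - x + 13·x^2 + 13·x^3)·Dx  (order 1).
h: a_k = 2, 4, 28, 52, 364, 676, 4732, 8788, …
ICs: h(0) = 2.

f: a_k = 2, 2, 8, 14, 38, 80, 194, 434, …
Change of var in L_f (x↦r) gives L₀.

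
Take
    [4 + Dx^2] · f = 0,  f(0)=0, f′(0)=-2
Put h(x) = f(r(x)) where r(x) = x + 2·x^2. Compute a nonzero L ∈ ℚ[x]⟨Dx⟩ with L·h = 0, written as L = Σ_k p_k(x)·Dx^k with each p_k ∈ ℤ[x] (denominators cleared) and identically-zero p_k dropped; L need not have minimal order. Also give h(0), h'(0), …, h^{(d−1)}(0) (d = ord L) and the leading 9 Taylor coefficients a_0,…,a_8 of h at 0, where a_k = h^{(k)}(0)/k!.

L = (4 + 48·x + 192·x^2 + 256·x^3) - 4·Dx + (1 + 4·x)·Dx^2  (order 2).
h: a_k = 0, -2, -4, 4/3, 8, 236/15, 8, -3352/315, -944/45, …
ICs: h(0) = 0, h′(0) = -2.

f: a_k = 0, -2, 0, 4/3, 0, -4/15, 0, 8/315, 0, …
f∘r: x↦r, Dx↦Dx/r' in L_f ⇒ L₀.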